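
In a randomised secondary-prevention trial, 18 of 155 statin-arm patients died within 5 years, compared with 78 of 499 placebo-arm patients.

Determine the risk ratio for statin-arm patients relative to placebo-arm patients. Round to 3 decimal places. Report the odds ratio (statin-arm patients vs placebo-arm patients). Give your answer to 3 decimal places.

risk, statin-arm patients = 18/155 = 0.1161
risk, placebo-arm patients = 78/499 = 0.1563
RR = 0.1161 / 0.1563 = 0.743
OR = (18 × 421) / (137 × 78) = 7578/10686 ≈ 0.709

RR = 0.743; OR = 0.709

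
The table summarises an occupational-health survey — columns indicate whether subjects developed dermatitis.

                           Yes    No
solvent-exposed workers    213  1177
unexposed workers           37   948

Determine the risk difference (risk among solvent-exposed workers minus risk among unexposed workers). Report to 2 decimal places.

0.12

risk, solvent-exposed workers = 213/1390 = 0.15324
risk, unexposed workers = 37/985 = 0.03756
risk difference = 0.15324 − 0.03756 = 0.12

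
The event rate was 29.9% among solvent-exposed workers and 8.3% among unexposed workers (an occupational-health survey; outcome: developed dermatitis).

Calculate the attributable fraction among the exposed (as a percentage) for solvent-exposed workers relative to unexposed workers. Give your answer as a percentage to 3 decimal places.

AR% = (0.2990 − 0.0830) / 0.2990 = 0.7224 → 72.241%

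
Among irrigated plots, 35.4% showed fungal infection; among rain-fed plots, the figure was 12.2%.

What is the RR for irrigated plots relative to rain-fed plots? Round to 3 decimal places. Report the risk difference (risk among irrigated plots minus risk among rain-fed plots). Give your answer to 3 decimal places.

RR = 2.902; RD = 0.232

RR = 0.3540 / 0.1220 = 2.902
risk difference = 0.3540 − 0.1220 = 0.232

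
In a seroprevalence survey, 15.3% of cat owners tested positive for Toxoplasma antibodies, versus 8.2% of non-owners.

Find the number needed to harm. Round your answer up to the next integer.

NNH = 15

absolute risk difference = 0.071000
1 / 0.071000 = 14.085 → round up → 15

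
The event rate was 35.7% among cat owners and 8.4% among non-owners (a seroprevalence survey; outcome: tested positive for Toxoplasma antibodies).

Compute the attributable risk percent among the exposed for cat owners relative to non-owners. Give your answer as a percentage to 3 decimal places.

AR% = (0.3570 − 0.0840) / 0.3570 = 0.7647 → 76.471%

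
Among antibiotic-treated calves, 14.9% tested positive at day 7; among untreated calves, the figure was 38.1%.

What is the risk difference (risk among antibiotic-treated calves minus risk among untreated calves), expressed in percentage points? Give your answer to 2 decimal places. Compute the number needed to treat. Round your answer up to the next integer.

RD = -23.20; NNT = 5

risk difference = 0.1490 − 0.3810 = -0.2320 → -23.20 percentage points
absolute risk difference = 0.232000
1 / 0.232000 = 4.310 → round up → 5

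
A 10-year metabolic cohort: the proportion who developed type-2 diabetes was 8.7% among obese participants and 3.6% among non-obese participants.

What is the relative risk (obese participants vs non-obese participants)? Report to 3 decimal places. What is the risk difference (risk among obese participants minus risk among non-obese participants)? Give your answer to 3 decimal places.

RR = 2.417; RD = 0.051

RR = 0.08700 / 0.03600 = 2.417
risk difference = 0.08700 − 0.03600 = 0.051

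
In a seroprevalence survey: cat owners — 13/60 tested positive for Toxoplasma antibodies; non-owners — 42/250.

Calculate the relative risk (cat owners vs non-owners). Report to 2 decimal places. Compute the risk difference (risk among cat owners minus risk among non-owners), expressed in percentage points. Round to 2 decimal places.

RR = 1.29; RD = 4.87

risk, cat owners = 13/60 = 0.2167
risk, non-owners = 42/250 = 0.1680
RR = 0.2167 / 0.1680 = 1.29
risk difference = 0.2167 − 0.1680 = 0.0487 → 4.87 percentage points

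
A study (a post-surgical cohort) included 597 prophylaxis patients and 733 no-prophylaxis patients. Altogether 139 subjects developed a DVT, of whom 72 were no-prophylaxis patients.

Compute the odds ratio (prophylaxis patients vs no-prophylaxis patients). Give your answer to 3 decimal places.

prophylaxis patients with the outcome: 139 − 72 = 67
prophylaxis patients without the outcome: 597 − 67 = 530
no-prophylaxis patients without the outcome: 733 − 72 = 661
odds, prophylaxis patients = 67/530 = 0.1264
odds, no-prophylaxis patients = 72/661 = 0.1089
OR = 0.1264 / 0.1089 = 1.161

OR = 1.161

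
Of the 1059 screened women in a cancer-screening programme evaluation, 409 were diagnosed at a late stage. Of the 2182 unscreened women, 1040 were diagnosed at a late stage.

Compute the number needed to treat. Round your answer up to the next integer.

risk, screened women = 409/1059 = 0.386213
risk, unscreened women = 1040/2182 = 0.476627
absolute risk difference = 0.090414
1 / 0.090414 = 11.060 → round up → 12

NNT = 12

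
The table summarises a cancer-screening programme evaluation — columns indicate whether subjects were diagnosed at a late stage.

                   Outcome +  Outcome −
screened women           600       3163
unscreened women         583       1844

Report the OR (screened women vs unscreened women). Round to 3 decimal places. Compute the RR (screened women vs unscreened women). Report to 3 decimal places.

OR = 0.600; RR = 0.664

OR = (600 × 1844) / (3163 × 583) = 1106400/1844029 ≈ 0.600
risk, screened women = 600/3763 = 0.1594
risk, unscreened women = 583/2427 = 0.2402
RR = 0.1594 / 0.2402 = 0.664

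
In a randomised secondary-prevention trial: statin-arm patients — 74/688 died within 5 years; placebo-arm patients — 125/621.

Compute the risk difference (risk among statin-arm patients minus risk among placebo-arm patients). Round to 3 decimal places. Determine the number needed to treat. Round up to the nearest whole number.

RD = -0.094; NNT = 11

risk, statin-arm patients = 74/688 = 0.1076
risk, placebo-arm patients = 125/621 = 0.2013
risk difference = 0.1076 − 0.2013 = -0.094
absolute risk difference = 0.093730
1 / 0.093730 = 10.669 → round up → 11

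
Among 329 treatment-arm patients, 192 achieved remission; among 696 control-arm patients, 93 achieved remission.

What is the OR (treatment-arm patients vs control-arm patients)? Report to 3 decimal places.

OR = (192 × 603) / (137 × 93) = 115776/12741 ≈ 9.087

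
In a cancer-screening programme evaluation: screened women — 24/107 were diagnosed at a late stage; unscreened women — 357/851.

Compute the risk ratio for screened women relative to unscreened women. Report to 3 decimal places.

risk, screened women = 24/107 = 0.2243
risk, unscreened women = 357/851 = 0.4195
RR = 0.2243 / 0.4195 = 0.535

0.535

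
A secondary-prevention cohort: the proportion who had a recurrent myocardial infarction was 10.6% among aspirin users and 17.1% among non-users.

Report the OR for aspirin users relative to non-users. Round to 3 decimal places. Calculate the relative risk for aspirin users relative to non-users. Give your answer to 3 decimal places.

odds, aspirin users = 0.1060/0.8940 = 0.1186
odds, non-users = 0.1710/0.8290 = 0.2063
OR = 0.1186 / 0.2063 = 0.575
RR = 0.1060 / 0.1710 = 0.620

OR = 0.575; RR = 0.620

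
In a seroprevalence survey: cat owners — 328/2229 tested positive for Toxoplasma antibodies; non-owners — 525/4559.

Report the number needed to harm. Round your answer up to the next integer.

risk, cat owners = 328/2229 = 0.147151
risk, non-owners = 525/4559 = 0.115157
absolute risk difference = 0.031994
1 / 0.031994 = 31.256 → round up → 32

NNH = 32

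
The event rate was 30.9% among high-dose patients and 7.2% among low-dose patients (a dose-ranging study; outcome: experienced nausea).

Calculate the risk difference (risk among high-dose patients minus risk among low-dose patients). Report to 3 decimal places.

risk difference = 0.3090 − 0.0720 = 0.237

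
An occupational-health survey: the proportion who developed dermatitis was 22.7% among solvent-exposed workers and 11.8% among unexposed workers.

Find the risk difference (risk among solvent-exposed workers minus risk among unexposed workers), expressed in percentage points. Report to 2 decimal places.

10.90

risk difference = 0.2270 − 0.1180 = 0.1090 → 10.90 percentage points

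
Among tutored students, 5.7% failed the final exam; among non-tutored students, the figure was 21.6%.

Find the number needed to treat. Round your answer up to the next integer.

7

absolute risk difference = 0.159000
1 / 0.159000 = 6.289 → round up → 7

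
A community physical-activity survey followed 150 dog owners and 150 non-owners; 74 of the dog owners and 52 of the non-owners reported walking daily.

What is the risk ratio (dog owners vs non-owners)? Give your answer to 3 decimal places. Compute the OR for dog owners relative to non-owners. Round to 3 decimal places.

risk, dog owners = 74/150 = 0.4933
risk, non-owners = 52/150 = 0.3467
RR = 0.4933 / 0.3467 = 1.423
odds, dog owners = 74/76 = 0.9737
odds, non-owners = 52/98 = 0.5306
OR = 0.9737 / 0.5306 = 1.835

RR = 1.423; OR = 1.835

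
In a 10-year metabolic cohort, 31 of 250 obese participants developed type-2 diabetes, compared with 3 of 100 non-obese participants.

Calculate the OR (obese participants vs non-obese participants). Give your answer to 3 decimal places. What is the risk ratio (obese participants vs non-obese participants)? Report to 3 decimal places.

OR = (31 × 97) / (219 × 3) = 3007/657 ≈ 4.577
risk, obese participants = 31/250 = 0.12400
risk, non-obese participants = 3/100 = 0.03000
RR = 0.12400 / 0.03000 = 4.133

OR = 4.577; RR = 4.133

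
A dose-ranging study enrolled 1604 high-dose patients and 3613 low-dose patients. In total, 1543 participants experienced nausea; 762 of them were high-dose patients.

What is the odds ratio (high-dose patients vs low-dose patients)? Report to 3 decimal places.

OR = 3.282

high-dose patients without the outcome: 1604 − 762 = 842
low-dose patients with the outcome: 1543 − 762 = 781
low-dose patients without the outcome: 3613 − 781 = 2832
OR = (762 × 2832) / (842 × 781) = 2157984/657602 ≈ 3.282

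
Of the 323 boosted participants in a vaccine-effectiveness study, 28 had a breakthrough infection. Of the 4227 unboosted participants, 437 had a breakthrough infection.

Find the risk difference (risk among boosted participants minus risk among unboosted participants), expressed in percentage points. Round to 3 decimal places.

risk, boosted participants = 28/323 = 0.0867
risk, unboosted participants = 437/4227 = 0.1034
risk difference = 0.0867 − 0.1034 = -0.0167 → -1.670 percentage points

-1.670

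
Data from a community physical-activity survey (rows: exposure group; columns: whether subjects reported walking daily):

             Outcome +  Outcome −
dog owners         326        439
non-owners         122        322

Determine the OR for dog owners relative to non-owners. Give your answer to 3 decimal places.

odds, dog owners = 326/439 = 0.7426
odds, non-owners = 122/322 = 0.3789
OR = 0.7426 / 0.3789 = 1.960

1.960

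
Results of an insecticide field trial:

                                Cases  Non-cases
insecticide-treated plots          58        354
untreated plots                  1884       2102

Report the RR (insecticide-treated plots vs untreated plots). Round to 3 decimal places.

0.298

risk, insecticide-treated plots = 58/412 = 0.1408
risk, untreated plots = 1884/3986 = 0.4727
RR = 0.1408 / 0.4727 = 0.298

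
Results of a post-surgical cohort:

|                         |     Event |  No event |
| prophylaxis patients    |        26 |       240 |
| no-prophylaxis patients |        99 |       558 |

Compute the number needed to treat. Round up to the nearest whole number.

risk, prophylaxis patients = 26/266 = 0.097744
risk, no-prophylaxis patients = 99/657 = 0.150685
absolute risk difference = 0.052941
1 / 0.052941 = 18.889 → round up → 19

NNT ≈ 19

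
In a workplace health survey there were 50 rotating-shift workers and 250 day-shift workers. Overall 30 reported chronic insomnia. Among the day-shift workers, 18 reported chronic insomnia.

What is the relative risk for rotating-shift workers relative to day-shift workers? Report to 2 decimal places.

RR ≈ 3.33

rotating-shift workers with the outcome: 30 − 18 = 12
rotating-shift workers without the outcome: 50 − 12 = 38
day-shift workers without the outcome: 250 − 18 = 232
risk, rotating-shift workers = 12/50 = 0.2400
risk, day-shift workers = 18/250 = 0.0720
RR = 0.2400 / 0.0720 = 3.33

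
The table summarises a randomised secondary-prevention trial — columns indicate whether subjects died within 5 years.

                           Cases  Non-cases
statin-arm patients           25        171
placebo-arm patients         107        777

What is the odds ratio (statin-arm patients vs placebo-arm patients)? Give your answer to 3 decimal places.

odds, statin-arm patients = 25/171 = 0.1462
odds, placebo-arm patients = 107/777 = 0.1377
OR = 0.1462 / 0.1377 = 1.062

1.062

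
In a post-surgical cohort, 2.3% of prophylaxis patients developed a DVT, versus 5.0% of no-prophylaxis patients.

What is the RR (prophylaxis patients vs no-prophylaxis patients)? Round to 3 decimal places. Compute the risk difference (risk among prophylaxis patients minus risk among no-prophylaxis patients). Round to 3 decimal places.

RR = 0.02300 / 0.05000 = 0.460
risk difference = 0.02300 − 0.05000 = -0.027

RR = 0.460; RD = -0.027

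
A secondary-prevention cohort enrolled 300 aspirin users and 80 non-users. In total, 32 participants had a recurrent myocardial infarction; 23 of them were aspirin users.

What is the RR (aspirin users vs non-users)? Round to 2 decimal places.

RR = 0.68

aspirin users without the outcome: 300 − 23 = 277
non-users with the outcome: 32 − 23 = 9
non-users without the outcome: 80 − 9 = 71
risk, aspirin users = 23/300 = 0.0767
risk, non-users = 9/80 = 0.1125
RR = 0.0767 / 0.1125 = 0.68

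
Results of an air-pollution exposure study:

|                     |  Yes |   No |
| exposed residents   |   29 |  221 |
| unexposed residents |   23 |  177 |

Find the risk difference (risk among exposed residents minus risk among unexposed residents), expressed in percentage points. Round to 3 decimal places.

risk, exposed residents = 29/250 = 0.1160
risk, unexposed residents = 23/200 = 0.1150
risk difference = 0.1160 − 0.1150 = 0.0010 → 0.100 percentage points

0.100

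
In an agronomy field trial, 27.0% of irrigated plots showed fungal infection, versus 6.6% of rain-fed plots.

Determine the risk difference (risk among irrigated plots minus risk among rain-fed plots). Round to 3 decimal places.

risk difference = 0.2700 − 0.0660 = 0.204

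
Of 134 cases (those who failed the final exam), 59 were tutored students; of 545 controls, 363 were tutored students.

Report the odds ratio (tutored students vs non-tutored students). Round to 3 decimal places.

OR = (59 × 182) / (363 × 75) = 10738/27225 ≈ 0.394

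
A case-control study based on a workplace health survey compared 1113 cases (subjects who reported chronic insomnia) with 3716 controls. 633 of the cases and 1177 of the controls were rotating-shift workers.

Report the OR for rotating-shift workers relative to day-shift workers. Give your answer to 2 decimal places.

odds, rotating-shift workers = 633/1177 = 0.5378
odds, day-shift workers = 480/2539 = 0.1891
OR = 0.5378 / 0.1891 = 2.84

2.84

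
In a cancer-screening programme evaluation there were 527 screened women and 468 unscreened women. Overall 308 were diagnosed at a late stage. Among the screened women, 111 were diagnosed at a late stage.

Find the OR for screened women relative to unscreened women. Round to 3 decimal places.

0.367

screened women without the outcome: 527 − 111 = 416
unscreened women with the outcome: 308 − 111 = 197
unscreened women without the outcome: 468 − 197 = 271
OR = (111 × 271) / (416 × 197) = 30081/81952 ≈ 0.367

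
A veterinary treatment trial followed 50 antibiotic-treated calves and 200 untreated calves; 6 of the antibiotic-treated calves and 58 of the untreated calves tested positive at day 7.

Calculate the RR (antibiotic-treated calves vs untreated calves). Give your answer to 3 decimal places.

risk, antibiotic-treated calves = 6/50 = 0.1200
risk, untreated calves = 58/200 = 0.2900
RR = 0.1200 / 0.2900 = 0.414

RR: 0.414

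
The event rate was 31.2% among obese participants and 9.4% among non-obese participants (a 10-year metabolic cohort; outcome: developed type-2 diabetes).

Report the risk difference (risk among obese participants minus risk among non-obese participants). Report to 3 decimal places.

risk difference = 0.3120 − 0.0940 = 0.218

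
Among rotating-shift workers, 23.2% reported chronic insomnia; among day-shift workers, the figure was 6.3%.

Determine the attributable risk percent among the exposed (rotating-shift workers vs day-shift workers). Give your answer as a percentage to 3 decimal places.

AR% = (0.2320 − 0.0630) / 0.2320 = 0.7284 → 72.845%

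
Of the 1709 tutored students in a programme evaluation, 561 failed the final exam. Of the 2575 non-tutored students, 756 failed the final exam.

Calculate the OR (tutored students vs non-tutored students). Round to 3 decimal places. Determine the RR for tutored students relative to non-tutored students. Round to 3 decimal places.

odds, tutored students = 561/1148 = 0.4887
odds, non-tutored students = 756/1819 = 0.4156
OR = 0.4887 / 0.4156 = 1.176
risk, tutored students = 561/1709 = 0.3283
risk, non-tutored students = 756/2575 = 0.2936
RR = 0.3283 / 0.2936 = 1.118

OR = 1.176; RR = 1.118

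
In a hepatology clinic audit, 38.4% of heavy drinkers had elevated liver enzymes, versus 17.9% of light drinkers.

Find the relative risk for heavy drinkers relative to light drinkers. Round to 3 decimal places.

RR = 0.3840 / 0.1790 = 2.145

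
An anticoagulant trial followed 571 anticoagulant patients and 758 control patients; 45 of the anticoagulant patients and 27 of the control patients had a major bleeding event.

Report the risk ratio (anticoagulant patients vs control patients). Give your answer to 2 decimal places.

risk, anticoagulant patients = 45/571 = 0.07881
risk, control patients = 27/758 = 0.03562
RR = 0.07881 / 0.03562 = 2.21

RR = 2.21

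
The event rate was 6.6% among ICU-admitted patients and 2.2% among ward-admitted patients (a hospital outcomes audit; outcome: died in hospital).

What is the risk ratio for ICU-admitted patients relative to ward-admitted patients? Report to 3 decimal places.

RR = 0.06600 / 0.02200 = 3.000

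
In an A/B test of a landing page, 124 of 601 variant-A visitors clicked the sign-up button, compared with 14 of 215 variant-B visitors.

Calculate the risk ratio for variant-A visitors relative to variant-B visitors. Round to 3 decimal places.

risk, variant-A visitors = 124/601 = 0.2063
risk, variant-B visitors = 14/215 = 0.0651
RR = 0.2063 / 0.0651 = 3.169

RR = 3.169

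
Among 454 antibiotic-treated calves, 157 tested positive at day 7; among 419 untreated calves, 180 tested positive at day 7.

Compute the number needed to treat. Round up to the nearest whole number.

risk, antibiotic-treated calves = 157/454 = 0.345815
risk, untreated calves = 180/419 = 0.429594
absolute risk difference = 0.083779
1 / 0.083779 = 11.936 → round up → 12

12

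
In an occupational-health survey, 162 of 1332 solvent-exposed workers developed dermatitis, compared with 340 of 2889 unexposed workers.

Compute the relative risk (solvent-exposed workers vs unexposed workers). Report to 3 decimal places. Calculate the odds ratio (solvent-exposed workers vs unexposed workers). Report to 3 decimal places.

RR = 1.033; OR = 1.038

risk, solvent-exposed workers = 162/1332 = 0.1216
risk, unexposed workers = 340/2889 = 0.1177
RR = 0.1216 / 0.1177 = 1.033
OR = (162 × 2549) / (1170 × 340) = 412938/397800 ≈ 1.038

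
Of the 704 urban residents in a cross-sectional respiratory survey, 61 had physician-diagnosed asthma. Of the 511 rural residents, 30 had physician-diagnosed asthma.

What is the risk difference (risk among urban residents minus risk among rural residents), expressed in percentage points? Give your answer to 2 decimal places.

2.79

risk, urban residents = 61/704 = 0.0866
risk, rural residents = 30/511 = 0.0587
risk difference = 0.0866 − 0.0587 = 0.0279 → 2.79 percentage points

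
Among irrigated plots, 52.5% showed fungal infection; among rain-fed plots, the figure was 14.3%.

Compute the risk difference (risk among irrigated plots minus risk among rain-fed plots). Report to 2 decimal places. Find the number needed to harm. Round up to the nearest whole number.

risk difference = 0.5250 − 0.1430 = 0.38
absolute risk difference = 0.382000
1 / 0.382000 = 2.618 → round up → 3

RD = 0.38; NNH = 3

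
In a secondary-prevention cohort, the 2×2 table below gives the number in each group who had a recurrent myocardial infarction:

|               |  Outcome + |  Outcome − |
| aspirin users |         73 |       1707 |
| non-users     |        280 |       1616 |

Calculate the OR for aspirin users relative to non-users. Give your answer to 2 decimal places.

0.25

odds, aspirin users = 73/1707 = 0.04277
odds, non-users = 280/1616 = 0.17327
OR = 0.04277 / 0.17327 = 0.25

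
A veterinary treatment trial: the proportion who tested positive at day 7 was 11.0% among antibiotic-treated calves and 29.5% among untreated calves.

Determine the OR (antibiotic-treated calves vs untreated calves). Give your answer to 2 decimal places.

0.30

odds, antibiotic-treated calves = 0.1100/0.8900 = 0.1236
odds, untreated calves = 0.2950/0.7050 = 0.4184
OR = 0.1236 / 0.4184 = 0.30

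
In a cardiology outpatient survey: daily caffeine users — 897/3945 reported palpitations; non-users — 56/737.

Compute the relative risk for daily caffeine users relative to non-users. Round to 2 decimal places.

risk, daily caffeine users = 897/3945 = 0.2274
risk, non-users = 56/737 = 0.0760
RR = 0.2274 / 0.0760 = 2.99

2.99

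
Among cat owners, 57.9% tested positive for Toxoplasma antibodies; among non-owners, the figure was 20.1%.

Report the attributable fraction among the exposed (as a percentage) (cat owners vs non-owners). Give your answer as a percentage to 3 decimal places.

AR% = (0.5790 − 0.2010) / 0.5790 = 0.6528 → 65.285%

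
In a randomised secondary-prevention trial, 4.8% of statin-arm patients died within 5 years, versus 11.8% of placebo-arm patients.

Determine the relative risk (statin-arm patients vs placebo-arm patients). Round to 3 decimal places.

RR = 0.04800 / 0.11800 = 0.407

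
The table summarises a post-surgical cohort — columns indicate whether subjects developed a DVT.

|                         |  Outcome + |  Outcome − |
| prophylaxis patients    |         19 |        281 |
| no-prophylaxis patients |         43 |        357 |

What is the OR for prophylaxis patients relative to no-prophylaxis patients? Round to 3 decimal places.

OR = (19 × 357) / (281 × 43) = 6783/12083 ≈ 0.561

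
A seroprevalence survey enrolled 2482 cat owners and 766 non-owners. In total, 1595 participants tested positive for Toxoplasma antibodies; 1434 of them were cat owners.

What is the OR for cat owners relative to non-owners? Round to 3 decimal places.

cat owners without the outcome: 2482 − 1434 = 1048
non-owners with the outcome: 1595 − 1434 = 161
non-owners without the outcome: 766 − 161 = 605
OR = (1434 × 605) / (1048 × 161) = 867570/168728 ≈ 5.142

5.142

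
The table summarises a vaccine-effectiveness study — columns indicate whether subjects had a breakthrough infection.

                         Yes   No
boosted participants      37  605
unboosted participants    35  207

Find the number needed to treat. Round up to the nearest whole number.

NNT: 12

risk, boosted participants = 37/642 = 0.057632
risk, unboosted participants = 35/242 = 0.144628
absolute risk difference = 0.086996
1 / 0.086996 = 11.495 → round up → 12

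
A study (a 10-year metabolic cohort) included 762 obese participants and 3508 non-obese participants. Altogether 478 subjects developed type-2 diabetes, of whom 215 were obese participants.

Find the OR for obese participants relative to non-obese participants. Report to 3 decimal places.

OR: 4.850

obese participants without the outcome: 762 − 215 = 547
non-obese participants with the outcome: 478 − 215 = 263
non-obese participants without the outcome: 3508 − 263 = 3245
OR = (215 × 3245) / (547 × 263) = 697675/143861 ≈ 4.850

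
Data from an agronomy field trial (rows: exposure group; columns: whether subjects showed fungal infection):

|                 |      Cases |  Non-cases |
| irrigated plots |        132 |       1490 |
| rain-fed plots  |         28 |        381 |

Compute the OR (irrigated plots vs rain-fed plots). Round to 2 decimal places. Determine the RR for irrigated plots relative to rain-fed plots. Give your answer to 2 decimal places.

odds, irrigated plots = 132/1490 = 0.0886
odds, rain-fed plots = 28/381 = 0.0735
OR = 0.0886 / 0.0735 = 1.21
risk, irrigated plots = 132/1622 = 0.0814
risk, rain-fed plots = 28/409 = 0.0685
RR = 0.0814 / 0.0685 = 1.19

OR = 1.21; RR = 1.19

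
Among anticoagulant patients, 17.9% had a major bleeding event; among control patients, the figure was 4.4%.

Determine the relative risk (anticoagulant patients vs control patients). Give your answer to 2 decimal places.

RR = 0.17900 / 0.04400 = 4.07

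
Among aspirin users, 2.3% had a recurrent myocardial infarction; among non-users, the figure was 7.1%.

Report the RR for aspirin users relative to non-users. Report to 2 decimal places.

RR = 0.02300 / 0.07100 = 0.32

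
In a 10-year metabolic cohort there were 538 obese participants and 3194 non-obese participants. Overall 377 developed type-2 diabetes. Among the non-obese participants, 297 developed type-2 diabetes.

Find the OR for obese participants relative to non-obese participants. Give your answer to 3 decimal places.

obese participants with the outcome: 377 − 297 = 80
obese participants without the outcome: 538 − 80 = 458
non-obese participants without the outcome: 3194 − 297 = 2897
odds, obese participants = 80/458 = 0.1747
odds, non-obese participants = 297/2897 = 0.1025
OR = 0.1747 / 0.1025 = 1.704

OR ≈ 1.704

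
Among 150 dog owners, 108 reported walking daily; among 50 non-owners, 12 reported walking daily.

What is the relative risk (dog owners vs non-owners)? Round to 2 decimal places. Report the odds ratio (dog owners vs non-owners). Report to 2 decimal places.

risk, dog owners = 108/150 = 0.7200
risk, non-owners = 12/50 = 0.2400
RR = 0.7200 / 0.2400 = 3.00
OR = (108 × 38) / (42 × 12) = 4104/504 ≈ 8.14

RR = 3.00; OR = 8.14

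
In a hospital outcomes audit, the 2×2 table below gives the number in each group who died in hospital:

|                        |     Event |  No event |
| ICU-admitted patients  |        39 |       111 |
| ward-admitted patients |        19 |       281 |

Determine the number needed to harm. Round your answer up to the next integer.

risk, ICU-admitted patients = 39/150 = 0.260000
risk, ward-admitted patients = 19/300 = 0.063333
absolute risk difference = 0.196667
1 / 0.196667 = 5.085 → round up → 6

6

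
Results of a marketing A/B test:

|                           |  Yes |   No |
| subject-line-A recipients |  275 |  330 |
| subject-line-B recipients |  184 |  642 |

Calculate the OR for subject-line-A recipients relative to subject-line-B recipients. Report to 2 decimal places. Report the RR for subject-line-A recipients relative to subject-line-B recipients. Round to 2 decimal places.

OR = (275 × 642) / (330 × 184) = 176550/60720 ≈ 2.91
risk, subject-line-A recipients = 275/605 = 0.4545
risk, subject-line-B recipients = 184/826 = 0.2228
RR = 0.4545 / 0.2228 = 2.04

OR = 2.91; RR = 2.04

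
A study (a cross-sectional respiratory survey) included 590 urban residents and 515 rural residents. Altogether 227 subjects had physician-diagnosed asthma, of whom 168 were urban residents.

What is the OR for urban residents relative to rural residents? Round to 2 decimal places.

urban residents without the outcome: 590 − 168 = 422
rural residents with the outcome: 227 − 168 = 59
rural residents without the outcome: 515 − 59 = 456
OR = (168 × 456) / (422 × 59) = 76608/24898 ≈ 3.08

3.08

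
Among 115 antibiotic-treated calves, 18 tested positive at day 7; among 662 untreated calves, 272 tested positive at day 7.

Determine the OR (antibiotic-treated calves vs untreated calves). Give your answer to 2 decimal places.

OR = (18 × 390) / (97 × 272) = 7020/26384 ≈ 0.27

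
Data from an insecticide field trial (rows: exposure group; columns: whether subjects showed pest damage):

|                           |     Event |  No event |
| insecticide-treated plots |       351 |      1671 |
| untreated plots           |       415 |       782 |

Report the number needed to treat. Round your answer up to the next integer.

6

risk, insecticide-treated plots = 351/2022 = 0.173591
risk, untreated plots = 415/1197 = 0.346700
absolute risk difference = 0.173110
1 / 0.173110 = 5.777 → round up → 6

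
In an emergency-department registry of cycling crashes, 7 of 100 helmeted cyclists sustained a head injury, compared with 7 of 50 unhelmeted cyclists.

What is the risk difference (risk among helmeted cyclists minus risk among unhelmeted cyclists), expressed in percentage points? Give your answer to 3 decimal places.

risk, helmeted cyclists = 7/100 = 0.0700
risk, unhelmeted cyclists = 7/50 = 0.1400
risk difference = 0.0700 − 0.1400 = -0.0700 → -7.000 percentage points

RD: -7.000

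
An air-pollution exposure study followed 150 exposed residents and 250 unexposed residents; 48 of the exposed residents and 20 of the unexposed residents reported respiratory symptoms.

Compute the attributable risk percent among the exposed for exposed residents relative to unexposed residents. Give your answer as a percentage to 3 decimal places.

risk, exposed residents = 48/150 = 0.3200
risk, unexposed residents = 20/250 = 0.0800
AR% = (0.3200 − 0.0800) / 0.3200 = 0.7500 → 75.000%

75.000%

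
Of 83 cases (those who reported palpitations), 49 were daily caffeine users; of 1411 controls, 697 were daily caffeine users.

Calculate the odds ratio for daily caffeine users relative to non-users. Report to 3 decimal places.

odds, daily caffeine users = 49/697 = 0.07030
odds, non-users = 34/714 = 0.04762
OR = 0.07030 / 0.04762 = 1.476

OR ≈ 1.476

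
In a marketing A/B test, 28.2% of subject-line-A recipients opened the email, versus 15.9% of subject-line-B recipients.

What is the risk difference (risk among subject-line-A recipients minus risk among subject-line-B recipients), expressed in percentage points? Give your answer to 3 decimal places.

RD: 12.300

risk difference = 0.2820 − 0.1590 = 0.1230 → 12.300 percentage points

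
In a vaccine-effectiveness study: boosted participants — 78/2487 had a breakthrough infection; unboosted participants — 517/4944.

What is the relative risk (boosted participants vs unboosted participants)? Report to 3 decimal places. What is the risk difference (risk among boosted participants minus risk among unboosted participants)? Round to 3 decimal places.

risk, boosted participants = 78/2487 = 0.03136
risk, unboosted participants = 517/4944 = 0.10457
RR = 0.03136 / 0.10457 = 0.300
risk difference = 0.03136 − 0.10457 = -0.073

RR = 0.300; RD = -0.073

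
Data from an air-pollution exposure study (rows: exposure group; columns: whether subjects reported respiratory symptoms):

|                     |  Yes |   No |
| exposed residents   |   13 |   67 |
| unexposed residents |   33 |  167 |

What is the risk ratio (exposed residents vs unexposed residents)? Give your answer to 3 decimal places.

0.985

risk, exposed residents = 13/80 = 0.1625
risk, unexposed residents = 33/200 = 0.1650
RR = 0.1625 / 0.1650 = 0.985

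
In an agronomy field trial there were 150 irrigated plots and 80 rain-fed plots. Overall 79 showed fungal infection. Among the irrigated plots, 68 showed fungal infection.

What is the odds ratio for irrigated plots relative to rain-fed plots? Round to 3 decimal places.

irrigated plots without the outcome: 150 − 68 = 82
rain-fed plots with the outcome: 79 − 68 = 11
rain-fed plots without the outcome: 80 − 11 = 69
OR = (68 × 69) / (82 × 11) = 4692/902 ≈ 5.202

OR: 5.202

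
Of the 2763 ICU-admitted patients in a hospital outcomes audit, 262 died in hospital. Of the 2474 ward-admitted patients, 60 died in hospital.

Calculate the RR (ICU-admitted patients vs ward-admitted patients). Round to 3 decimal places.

risk, ICU-admitted patients = 262/2763 = 0.09482
risk, ward-admitted patients = 60/2474 = 0.02425
RR = 0.09482 / 0.02425 = 3.910

RR: 3.910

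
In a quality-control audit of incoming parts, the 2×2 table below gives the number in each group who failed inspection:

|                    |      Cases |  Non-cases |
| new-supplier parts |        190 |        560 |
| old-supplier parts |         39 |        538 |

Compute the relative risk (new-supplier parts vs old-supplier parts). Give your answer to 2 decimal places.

risk, new-supplier parts = 190/750 = 0.2533
risk, old-supplier parts = 39/577 = 0.0676
RR = 0.2533 / 0.0676 = 3.75

3.75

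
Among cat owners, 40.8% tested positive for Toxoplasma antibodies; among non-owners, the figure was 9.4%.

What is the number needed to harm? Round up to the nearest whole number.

4

absolute risk difference = 0.314000
1 / 0.314000 = 3.185 → round up → 4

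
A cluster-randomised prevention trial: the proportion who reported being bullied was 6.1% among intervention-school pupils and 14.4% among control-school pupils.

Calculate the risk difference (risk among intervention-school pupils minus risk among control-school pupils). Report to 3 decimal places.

risk difference = 0.0610 − 0.1440 = -0.083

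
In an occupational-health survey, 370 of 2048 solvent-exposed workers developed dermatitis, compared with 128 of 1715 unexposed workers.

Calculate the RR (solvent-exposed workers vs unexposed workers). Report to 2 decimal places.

risk, solvent-exposed workers = 370/2048 = 0.1807
risk, unexposed workers = 128/1715 = 0.0746
RR = 0.1807 / 0.0746 = 2.42

2.42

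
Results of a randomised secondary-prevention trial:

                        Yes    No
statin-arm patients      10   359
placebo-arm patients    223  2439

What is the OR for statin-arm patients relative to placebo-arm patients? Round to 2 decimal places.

OR = (10 × 2439) / (359 × 223) = 24390/80057 ≈ 0.30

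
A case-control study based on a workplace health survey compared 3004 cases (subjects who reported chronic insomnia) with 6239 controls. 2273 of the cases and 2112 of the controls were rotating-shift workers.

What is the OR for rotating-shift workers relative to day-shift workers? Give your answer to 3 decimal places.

OR = (2273 × 4127) / (2112 × 731) = 9380671/1543872 ≈ 6.076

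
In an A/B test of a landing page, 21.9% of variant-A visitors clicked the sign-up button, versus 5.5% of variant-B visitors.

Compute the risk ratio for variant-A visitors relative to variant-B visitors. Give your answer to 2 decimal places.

RR = 0.2190 / 0.0550 = 3.98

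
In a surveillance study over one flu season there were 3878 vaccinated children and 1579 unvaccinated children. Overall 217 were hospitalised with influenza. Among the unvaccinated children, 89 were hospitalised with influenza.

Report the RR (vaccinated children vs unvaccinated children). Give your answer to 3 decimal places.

vaccinated children with the outcome: 217 − 89 = 128
vaccinated children without the outcome: 3878 − 128 = 3750
unvaccinated children without the outcome: 1579 − 89 = 1490
risk, vaccinated children = 128/3878 = 0.03301
risk, unvaccinated children = 89/1579 = 0.05636
RR = 0.03301 / 0.05636 = 0.586

RR = 0.586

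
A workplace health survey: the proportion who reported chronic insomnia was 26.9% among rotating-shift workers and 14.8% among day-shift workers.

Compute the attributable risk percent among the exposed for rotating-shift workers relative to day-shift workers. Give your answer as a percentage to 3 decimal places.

AR% = (0.2690 − 0.1480) / 0.2690 = 0.4498 → 44.981%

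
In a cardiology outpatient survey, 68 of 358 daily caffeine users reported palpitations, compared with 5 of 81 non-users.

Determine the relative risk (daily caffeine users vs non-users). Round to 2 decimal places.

3.08

risk, daily caffeine users = 68/358 = 0.1899
risk, non-users = 5/81 = 0.0617
RR = 0.1899 / 0.0617 = 3.08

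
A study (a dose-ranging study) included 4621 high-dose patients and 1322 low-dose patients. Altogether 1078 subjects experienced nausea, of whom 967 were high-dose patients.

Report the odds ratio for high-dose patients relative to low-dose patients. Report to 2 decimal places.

2.89

high-dose patients without the outcome: 4621 − 967 = 3654
low-dose patients with the outcome: 1078 − 967 = 111
low-dose patients without the outcome: 1322 − 111 = 1211
OR = (967 × 1211) / (3654 × 111) = 1171037/405594 ≈ 2.89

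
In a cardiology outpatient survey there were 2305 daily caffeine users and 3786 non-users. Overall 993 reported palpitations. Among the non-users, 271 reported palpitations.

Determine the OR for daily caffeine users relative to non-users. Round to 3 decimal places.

daily caffeine users with the outcome: 993 − 271 = 722
daily caffeine users without the outcome: 2305 − 722 = 1583
non-users without the outcome: 3786 − 271 = 3515
odds, daily caffeine users = 722/1583 = 0.4561
odds, non-users = 271/3515 = 0.0771
OR = 0.4561 / 0.0771 = 5.916

5.916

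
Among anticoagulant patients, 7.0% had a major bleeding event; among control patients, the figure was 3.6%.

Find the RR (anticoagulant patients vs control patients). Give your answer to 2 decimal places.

RR = 0.07000 / 0.03600 = 1.94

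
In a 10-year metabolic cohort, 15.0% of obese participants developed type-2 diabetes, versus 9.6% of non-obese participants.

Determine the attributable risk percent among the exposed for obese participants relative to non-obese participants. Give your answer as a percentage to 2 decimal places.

AR% = (0.1500 − 0.0960) / 0.1500 = 0.3600 → 36.00%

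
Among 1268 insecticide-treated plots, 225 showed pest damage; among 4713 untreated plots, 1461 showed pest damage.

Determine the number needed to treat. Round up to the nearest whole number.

NNT = 8

risk, insecticide-treated plots = 225/1268 = 0.177445
risk, untreated plots = 1461/4713 = 0.309994
absolute risk difference = 0.132549
1 / 0.132549 = 7.544 → round up → 8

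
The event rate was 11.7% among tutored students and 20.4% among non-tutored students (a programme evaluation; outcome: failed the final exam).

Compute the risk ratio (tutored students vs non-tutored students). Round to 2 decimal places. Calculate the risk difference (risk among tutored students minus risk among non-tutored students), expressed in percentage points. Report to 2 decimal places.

RR = 0.1170 / 0.2040 = 0.57
risk difference = 0.1170 − 0.2040 = -0.0870 → -8.70 percentage points

RR = 0.57; RD = -8.70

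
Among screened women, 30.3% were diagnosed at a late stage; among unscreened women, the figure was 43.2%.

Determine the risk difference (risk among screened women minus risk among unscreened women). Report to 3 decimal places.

risk difference = 0.3030 − 0.4320 = -0.129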